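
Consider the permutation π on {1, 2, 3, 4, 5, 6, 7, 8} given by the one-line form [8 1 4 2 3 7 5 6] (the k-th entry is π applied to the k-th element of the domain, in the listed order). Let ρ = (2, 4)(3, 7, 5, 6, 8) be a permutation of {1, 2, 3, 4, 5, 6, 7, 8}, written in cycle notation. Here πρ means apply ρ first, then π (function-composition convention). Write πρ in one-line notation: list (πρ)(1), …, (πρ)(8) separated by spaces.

8 2 5 1 7 6 3 4

(πρ)(x) = π(ρ(x)). Computing each image: π(ρ(1)) = π(1) = 8, π(ρ(2)) = π(4) = 2, π(ρ(3)) = π(7) = 5, π(ρ(4)) = π(2) = 1, π(ρ(5)) = π(6) = 7, π(ρ(6)) = π(8) = 6, π(ρ(7)) = π(5) = 3, π(ρ(8)) = π(3) = 4.
Hence πρ = [8 2 5 1 7 6 3 4].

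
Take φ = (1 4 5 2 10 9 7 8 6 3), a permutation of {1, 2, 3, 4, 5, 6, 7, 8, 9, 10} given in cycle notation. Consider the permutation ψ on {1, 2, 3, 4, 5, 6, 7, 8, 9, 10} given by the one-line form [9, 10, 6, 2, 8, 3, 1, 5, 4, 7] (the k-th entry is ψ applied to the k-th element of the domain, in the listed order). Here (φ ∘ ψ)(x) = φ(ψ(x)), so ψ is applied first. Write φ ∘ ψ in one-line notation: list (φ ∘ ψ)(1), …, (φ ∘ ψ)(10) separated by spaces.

7 9 3 10 6 1 4 2 5 8

(φ ∘ ψ)(x) = φ(ψ(x)). Computing each image: φ(ψ(1)) = φ(9) = 7, φ(ψ(2)) = φ(10) = 9, φ(ψ(3)) = φ(6) = 3, φ(ψ(4)) = φ(2) = 10, φ(ψ(5)) = φ(8) = 6, φ(ψ(6)) = φ(3) = 1, φ(ψ(7)) = φ(1) = 4, φ(ψ(8)) = φ(5) = 2, φ(ψ(9)) = φ(4) = 5, φ(ψ(10)) = φ(7) = 8.
Hence φ ∘ ψ = [7 9 3 10 6 1 4 2 5 8].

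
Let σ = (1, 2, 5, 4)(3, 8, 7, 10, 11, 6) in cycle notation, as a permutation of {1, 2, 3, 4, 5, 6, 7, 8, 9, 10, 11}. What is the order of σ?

The cycle type of σ is (6, 4, 1).
The order of σ is the least common multiple of its cycle lengths: lcm(6, 4) = 12.

12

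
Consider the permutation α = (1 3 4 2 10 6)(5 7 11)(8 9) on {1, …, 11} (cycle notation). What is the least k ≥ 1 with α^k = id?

The cycle type of α is (6, 3, 2).
Since disjoint cycles commute, ord(α) = lcm(6, 3, 2) = 6.

6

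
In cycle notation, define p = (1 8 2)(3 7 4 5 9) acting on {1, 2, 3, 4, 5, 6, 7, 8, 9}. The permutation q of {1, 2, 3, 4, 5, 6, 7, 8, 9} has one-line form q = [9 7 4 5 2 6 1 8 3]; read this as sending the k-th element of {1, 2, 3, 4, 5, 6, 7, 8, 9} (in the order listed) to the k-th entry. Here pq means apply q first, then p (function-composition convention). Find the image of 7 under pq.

(pq)(7) = p(q(7)). q(7) = 1, then p(1) = 8. So (pq)(7) = 8.

8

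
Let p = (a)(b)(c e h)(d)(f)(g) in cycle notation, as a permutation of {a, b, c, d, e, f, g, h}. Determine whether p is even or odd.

even

The cycle lengths are 3, 1, 1, 1, 1, 1.
A cycle of length ℓ contributes ℓ−1 transpositions, so p is a product of 2 transpositions — even.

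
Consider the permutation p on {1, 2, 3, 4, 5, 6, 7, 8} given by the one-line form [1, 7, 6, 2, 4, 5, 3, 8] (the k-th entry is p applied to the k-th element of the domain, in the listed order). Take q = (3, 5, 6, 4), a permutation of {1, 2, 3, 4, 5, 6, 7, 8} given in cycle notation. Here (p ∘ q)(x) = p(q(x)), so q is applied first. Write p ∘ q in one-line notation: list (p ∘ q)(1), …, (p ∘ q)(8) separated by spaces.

Chase each element through q then p: 1 → 1 → 1; 2 → 2 → 7; 3 → 5 → 4; 4 → 3 → 6; 5 → 6 → 5; 6 → 4 → 2; 7 → 7 → 3; 8 → 8 → 8.
Collecting the images, p ∘ q = [1 7 4 6 5 2 3 8].

1 7 4 6 5 2 3 8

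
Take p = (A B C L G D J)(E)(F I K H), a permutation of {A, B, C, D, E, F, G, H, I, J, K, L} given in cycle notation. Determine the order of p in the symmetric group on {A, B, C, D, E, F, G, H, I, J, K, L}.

28

The disjoint cycles have lengths 7, 4, 1.
The order of p is the least common multiple of its cycle lengths: lcm(7, 4) = 28.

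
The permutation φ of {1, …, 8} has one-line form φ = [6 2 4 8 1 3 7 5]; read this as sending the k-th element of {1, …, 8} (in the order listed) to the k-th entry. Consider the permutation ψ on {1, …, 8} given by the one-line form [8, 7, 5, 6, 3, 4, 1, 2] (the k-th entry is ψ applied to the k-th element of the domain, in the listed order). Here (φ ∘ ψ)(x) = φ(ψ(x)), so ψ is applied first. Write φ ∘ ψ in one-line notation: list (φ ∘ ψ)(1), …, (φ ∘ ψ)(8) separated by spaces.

5 7 1 3 4 8 6 2

For each element, apply ψ then φ: 1 → 8 → 5; 2 → 7 → 7; 3 → 5 → 1; 4 → 6 → 3; 5 → 3 → 4; 6 → 4 → 8; 7 → 1 → 6; 8 → 2 → 2.
Collecting the images, φ ∘ ψ = [5 7 1 3 4 8 6 2].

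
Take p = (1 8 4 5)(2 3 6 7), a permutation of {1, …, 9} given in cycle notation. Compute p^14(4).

4 lies in the 4-cycle (1 8 4 5).
Since the cycle has length 4, p^14 acts on it the same as p^2 (14 mod 4 = 2).
Stepping 2 places around the cycle: 4 → 5 → 1.

1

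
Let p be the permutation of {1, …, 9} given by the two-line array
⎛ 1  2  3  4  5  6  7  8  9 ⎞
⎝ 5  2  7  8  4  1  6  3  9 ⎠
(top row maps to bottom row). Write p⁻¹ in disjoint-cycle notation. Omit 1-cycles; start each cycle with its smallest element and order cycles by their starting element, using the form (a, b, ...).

(1, 6, 7, 3, 8, 4, 5)

The cycle decomposition of p is (1, 5, 4, 8, 3, 7, 6).
The inverse reverses every cycle; in canonical form, p⁻¹ = (1, 6, 7, 3, 8, 4, 5).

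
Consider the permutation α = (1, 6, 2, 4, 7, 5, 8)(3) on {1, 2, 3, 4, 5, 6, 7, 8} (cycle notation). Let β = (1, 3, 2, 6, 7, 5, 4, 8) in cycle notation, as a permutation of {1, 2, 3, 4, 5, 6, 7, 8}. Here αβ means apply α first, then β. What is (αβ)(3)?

First apply α: α(3) = 3, then β(3) = 2. Thus (αβ)(3) = 2.

2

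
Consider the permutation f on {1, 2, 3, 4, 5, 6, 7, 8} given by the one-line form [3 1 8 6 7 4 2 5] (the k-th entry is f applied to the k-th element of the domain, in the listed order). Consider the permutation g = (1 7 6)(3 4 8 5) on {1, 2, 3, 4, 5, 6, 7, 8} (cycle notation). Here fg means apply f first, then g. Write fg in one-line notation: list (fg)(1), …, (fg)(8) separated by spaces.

4 7 5 1 6 8 2 3

(fg)(x) = g(f(x)). Computing each image: g(f(1)) = g(3) = 4, g(f(2)) = g(1) = 7, g(f(3)) = g(8) = 5, g(f(4)) = g(6) = 1, g(f(5)) = g(7) = 6, g(f(6)) = g(4) = 8, g(f(7)) = g(2) = 2, g(f(8)) = g(5) = 3.
Hence fg = [4 7 5 1 6 8 2 3].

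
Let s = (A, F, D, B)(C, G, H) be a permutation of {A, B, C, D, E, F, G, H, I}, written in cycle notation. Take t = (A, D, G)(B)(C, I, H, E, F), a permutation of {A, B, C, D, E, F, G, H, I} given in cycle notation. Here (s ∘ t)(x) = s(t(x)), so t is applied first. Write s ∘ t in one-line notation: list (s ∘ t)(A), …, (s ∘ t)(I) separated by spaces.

Chase each element through t then s: A → D → B; B → B → A; C → I → I; D → G → H; E → F → D; F → C → G; G → A → F; H → E → E; I → H → C.
Collecting the images, s ∘ t = [B A I H D G F E C].

B A I H D G F E C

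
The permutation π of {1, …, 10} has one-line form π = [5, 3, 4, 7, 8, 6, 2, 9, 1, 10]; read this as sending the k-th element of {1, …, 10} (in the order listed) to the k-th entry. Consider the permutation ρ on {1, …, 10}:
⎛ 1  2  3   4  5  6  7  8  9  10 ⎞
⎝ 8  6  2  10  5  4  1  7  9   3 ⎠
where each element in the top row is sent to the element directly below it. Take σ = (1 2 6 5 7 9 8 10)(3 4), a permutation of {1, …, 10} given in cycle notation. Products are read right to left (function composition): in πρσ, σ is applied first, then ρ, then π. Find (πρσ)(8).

Apply the permutations in order: σ(8) = 10, then ρ(10) = 3, then π(3) = 4. So (πρσ)(8) = 4.

4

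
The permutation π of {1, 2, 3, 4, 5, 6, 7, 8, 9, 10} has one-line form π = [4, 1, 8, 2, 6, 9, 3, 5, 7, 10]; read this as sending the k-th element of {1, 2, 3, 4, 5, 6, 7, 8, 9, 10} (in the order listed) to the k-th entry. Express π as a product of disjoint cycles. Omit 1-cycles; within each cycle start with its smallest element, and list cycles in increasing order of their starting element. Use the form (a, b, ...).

(1, 4, 2)(3, 8, 5, 6, 9, 7)

Start at 1 and follow images: 1 → 4 → 2 → 1, giving the cycle (1, 4, 2).
Repeating from the next unused element and collecting all non-trivial cycles gives (1, 4, 2)(3, 8, 5, 6, 9, 7).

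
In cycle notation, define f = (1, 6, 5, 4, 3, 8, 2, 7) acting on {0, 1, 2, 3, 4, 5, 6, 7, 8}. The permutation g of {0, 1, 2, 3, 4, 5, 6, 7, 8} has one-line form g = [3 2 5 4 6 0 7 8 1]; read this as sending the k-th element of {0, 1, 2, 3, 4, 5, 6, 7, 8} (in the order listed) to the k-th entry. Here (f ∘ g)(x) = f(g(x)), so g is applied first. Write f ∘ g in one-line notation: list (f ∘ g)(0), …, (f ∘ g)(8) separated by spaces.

8 7 4 3 5 0 1 2 6

For each element, apply g then f: 0 → 3 → 8; 1 → 2 → 7; 2 → 5 → 4; 3 → 4 → 3; 4 → 6 → 5; 5 → 0 → 0; 6 → 7 → 1; 7 → 8 → 2; 8 → 1 → 6.
Collecting the images, f ∘ g = [8 7 4 3 5 0 1 2 6].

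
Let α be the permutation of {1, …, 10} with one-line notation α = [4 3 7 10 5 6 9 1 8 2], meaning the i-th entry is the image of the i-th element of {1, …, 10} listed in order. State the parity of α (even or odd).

odd

In disjoint-cycle form the cycle lengths are 8, 1, 1.
A cycle of length ℓ contributes ℓ−1 transpositions, so α is a product of 7 transpositions — odd.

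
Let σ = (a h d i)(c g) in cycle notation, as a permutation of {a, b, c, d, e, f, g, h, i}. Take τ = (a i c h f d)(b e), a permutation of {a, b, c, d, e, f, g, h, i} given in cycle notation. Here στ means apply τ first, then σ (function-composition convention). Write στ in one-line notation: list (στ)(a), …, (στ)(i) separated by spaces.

a e d h b i c f g

(στ)(x) = σ(τ(x)). Computing each image: σ(τ(a)) = σ(i) = a, σ(τ(b)) = σ(e) = e, σ(τ(c)) = σ(h) = d, σ(τ(d)) = σ(a) = h, σ(τ(e)) = σ(b) = b, σ(τ(f)) = σ(d) = i, σ(τ(g)) = σ(g) = c, σ(τ(h)) = σ(f) = f, σ(τ(i)) = σ(c) = g.
Hence στ = [a e d h b i c f g].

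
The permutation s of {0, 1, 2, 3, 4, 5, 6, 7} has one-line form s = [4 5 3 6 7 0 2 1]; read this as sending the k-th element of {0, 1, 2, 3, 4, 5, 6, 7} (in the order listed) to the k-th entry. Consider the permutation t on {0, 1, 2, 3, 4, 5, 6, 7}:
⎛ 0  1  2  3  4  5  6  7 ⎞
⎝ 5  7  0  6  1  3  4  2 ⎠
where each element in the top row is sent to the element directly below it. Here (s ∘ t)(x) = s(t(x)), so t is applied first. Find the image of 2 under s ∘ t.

4

First apply t: t(2) = 0, then s(0) = 4. Thus (s ∘ t)(2) = 4.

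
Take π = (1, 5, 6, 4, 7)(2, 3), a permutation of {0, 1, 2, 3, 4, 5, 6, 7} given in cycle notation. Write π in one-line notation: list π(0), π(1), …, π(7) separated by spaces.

0 5 3 2 7 6 4 1

Each element maps to the next entry in its cycle (wrapping to the front): 0↦0, 1↦5, 2↦3, 3↦2, 4↦7, 5↦6, 6↦4, 7↦1.
So the one-line form is 0 5 3 2 7 6 4 1.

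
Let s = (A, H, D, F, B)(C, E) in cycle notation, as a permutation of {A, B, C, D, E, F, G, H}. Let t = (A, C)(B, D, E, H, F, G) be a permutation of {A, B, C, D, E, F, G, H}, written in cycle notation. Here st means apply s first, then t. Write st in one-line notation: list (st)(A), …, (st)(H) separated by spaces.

F C H G A D B E

(st)(x) = t(s(x)). Computing each image: t(s(A)) = t(H) = F, t(s(B)) = t(A) = C, t(s(C)) = t(E) = H, t(s(D)) = t(F) = G, t(s(E)) = t(C) = A, t(s(F)) = t(B) = D, t(s(G)) = t(G) = B, t(s(H)) = t(D) = E.
Hence st = [F C H G A D B E].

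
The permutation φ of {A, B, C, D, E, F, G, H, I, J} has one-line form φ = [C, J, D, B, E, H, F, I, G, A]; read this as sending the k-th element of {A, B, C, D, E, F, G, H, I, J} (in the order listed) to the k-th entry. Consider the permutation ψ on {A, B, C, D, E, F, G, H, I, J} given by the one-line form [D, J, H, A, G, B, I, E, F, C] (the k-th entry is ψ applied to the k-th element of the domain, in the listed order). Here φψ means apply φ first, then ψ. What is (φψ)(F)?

First apply φ: φ(F) = H, then ψ(H) = E. Thus (φψ)(F) = E.

E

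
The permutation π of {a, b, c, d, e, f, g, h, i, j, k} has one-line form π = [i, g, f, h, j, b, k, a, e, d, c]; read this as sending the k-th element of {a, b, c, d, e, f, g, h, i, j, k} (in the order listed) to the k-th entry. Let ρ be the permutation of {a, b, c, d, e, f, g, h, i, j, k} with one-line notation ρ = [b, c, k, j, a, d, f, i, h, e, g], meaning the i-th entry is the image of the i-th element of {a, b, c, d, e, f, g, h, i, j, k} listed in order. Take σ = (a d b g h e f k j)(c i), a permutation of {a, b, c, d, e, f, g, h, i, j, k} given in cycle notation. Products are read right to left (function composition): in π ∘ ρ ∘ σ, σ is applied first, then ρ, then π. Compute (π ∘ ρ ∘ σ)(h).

(π ∘ ρ ∘ σ)(h) = π(ρ(σ(h))). σ(h) = e, then ρ(e) = a, then π(a) = i, so the result is i.

i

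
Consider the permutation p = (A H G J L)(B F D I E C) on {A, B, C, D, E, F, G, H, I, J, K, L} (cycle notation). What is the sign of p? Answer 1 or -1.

-1

The cycle lengths are 6, 5, 1.
A cycle of length ℓ contributes ℓ−1 transpositions, so p is a product of 5 + 4 = 9 transpositions — odd.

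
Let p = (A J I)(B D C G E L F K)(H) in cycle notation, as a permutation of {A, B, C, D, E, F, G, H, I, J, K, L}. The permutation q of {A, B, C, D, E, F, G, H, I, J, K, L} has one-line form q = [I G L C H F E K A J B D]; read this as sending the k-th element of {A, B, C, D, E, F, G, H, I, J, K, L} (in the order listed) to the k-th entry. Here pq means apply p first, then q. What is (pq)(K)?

First apply p: p(K) = B, then q(B) = G. Thus (pq)(K) = G.

G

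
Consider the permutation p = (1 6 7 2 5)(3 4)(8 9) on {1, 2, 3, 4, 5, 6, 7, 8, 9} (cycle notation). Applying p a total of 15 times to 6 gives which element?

6 lies in the 5-cycle (1 6 7 2 5).
Since the cycle has length 5, p^15 acts on it the same as p^0 (15 mod 5 = 0).
So p^15(6) = 6.

6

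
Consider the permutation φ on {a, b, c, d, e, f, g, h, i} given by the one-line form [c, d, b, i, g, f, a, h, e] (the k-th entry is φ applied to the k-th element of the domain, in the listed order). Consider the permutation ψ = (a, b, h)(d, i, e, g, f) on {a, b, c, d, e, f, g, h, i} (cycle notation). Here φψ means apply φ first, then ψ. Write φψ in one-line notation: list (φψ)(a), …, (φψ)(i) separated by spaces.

c i h e f d b a g

(φψ)(x) = ψ(φ(x)). Computing each image: ψ(φ(a)) = ψ(c) = c, ψ(φ(b)) = ψ(d) = i, ψ(φ(c)) = ψ(b) = h, ψ(φ(d)) = ψ(i) = e, ψ(φ(e)) = ψ(g) = f, ψ(φ(f)) = ψ(f) = d, ψ(φ(g)) = ψ(a) = b, ψ(φ(h)) = ψ(h) = a, ψ(φ(i)) = ψ(e) = g.
Hence φψ = [c i h e f d b a g].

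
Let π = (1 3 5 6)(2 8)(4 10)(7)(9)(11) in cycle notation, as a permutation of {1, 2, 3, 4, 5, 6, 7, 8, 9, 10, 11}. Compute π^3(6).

5

6 lies in the 4-cycle (1 3 5 6).
Advancing 3 steps from 6: 6 → 1 → 3 → 5.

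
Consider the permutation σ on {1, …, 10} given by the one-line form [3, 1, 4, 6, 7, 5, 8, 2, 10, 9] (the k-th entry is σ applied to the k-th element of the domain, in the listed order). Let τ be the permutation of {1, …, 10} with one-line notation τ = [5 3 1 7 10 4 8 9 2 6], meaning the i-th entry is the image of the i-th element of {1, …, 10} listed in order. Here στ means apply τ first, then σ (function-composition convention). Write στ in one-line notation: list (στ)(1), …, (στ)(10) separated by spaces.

7 4 3 8 9 6 2 10 1 5

For each element, apply τ then σ: 1 → 5 → 7; 2 → 3 → 4; 3 → 1 → 3; 4 → 7 → 8; 5 → 10 → 9; 6 → 4 → 6; 7 → 8 → 2; 8 → 9 → 10; 9 → 2 → 1; 10 → 6 → 5.
Collecting the images, στ = [7 4 3 8 9 6 2 10 1 5].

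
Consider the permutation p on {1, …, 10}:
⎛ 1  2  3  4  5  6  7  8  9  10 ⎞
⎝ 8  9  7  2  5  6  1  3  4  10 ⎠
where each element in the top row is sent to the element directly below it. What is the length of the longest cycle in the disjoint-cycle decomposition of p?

Decomposing into disjoint cycles gives (1, 8, 3, 7)(2, 9, 4); the longest has length 4.

4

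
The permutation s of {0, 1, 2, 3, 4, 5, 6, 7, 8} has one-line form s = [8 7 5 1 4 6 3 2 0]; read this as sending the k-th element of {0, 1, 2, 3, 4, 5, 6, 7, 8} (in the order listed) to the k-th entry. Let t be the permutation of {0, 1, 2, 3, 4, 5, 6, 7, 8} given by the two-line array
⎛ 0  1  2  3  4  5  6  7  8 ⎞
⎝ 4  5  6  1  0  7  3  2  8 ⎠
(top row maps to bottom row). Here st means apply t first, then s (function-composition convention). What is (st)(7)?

5

t(7) = 2, then s(2) = 5; composing gives (st)(7) = 5.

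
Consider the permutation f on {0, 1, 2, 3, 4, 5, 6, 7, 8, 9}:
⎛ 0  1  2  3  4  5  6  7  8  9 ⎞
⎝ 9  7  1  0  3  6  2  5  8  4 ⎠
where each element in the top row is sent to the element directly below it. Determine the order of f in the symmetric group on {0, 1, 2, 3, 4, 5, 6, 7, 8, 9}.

20

Writing f as disjoint cycles, the cycle lengths are 5, 4, 1.
The order is lcm(5, 4) = 20.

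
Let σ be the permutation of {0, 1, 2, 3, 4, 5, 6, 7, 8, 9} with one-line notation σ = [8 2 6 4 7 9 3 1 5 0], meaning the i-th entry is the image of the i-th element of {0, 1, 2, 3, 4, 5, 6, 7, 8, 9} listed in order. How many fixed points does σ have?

0

No element satisfies σ(x) = x, so there are 0 fixed points.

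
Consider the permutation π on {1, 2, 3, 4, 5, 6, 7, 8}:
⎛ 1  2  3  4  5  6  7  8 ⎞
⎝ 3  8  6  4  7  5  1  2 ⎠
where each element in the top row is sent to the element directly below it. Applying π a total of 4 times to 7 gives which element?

5

Tracing 7 → 1 → … returns to 7 after 5 steps, so 7 lies in a 5-cycle (1, 3, 6, 5, 7).
Stepping 4 places around the cycle: 7 → 1 → 3 → 6 → 5.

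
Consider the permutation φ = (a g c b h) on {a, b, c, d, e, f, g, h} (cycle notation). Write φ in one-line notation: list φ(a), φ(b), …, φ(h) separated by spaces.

g h b d e f c a

Image by image: a↦g, b↦h, c↦b, d↦d, e↦e, f↦f, g↦c, h↦a.
Listing these in domain order gives g h b d e f c a.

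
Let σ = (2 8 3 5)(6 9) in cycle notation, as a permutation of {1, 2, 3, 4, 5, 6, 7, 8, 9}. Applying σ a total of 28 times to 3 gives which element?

3

3 lies in the 4-cycle (2 8 3 5).
Since the cycle has length 4, σ^28 acts on it the same as σ^0 (28 mod 4 = 0).
So σ^28(3) = 3.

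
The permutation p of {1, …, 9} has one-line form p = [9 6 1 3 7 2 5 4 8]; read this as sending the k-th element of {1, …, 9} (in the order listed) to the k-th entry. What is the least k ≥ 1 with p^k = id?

Decomposing into disjoint cycles gives cycle lengths 5, 2, 2.
Since disjoint cycles commute, ord(p) = lcm(5, 2, 2) = 10.

10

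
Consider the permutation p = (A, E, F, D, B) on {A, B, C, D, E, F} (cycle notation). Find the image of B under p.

B appears in (A, E, F, D, B); the next entry (wrapping around) is A.

A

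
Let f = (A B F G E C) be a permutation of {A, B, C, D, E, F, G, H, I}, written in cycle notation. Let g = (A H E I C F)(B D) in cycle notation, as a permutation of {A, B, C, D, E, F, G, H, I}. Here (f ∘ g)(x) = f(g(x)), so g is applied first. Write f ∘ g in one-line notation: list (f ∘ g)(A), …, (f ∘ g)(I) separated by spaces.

(f ∘ g)(x) = f(g(x)). Computing each image: f(g(A)) = f(H) = H, f(g(B)) = f(D) = D, f(g(C)) = f(F) = G, f(g(D)) = f(B) = F, f(g(E)) = f(I) = I, f(g(F)) = f(A) = B, f(g(G)) = f(G) = E, f(g(H)) = f(E) = C, f(g(I)) = f(C) = A.
Hence f ∘ g = [H D G F I B E C A].

H D G F I B E C A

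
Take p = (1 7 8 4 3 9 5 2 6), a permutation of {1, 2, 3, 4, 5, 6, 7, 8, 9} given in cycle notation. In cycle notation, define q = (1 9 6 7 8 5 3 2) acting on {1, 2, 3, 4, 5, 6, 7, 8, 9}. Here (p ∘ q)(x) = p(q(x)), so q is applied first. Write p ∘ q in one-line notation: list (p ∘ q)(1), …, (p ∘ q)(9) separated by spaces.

5 7 6 3 9 8 4 2 1

(p ∘ q)(x) = p(q(x)). Computing each image: p(q(1)) = p(9) = 5, p(q(2)) = p(1) = 7, p(q(3)) = p(2) = 6, p(q(4)) = p(4) = 3, p(q(5)) = p(3) = 9, p(q(6)) = p(7) = 8, p(q(7)) = p(8) = 4, p(q(8)) = p(5) = 2, p(q(9)) = p(6) = 1.
Hence p ∘ q = [5 7 6 3 9 8 4 2 1].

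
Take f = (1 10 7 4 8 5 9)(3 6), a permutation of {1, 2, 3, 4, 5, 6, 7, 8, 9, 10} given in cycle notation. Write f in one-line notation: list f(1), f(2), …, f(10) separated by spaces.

10 2 6 8 9 3 4 5 1 7

Each element maps to the next entry in its cycle (wrapping to the front): 1↦10, 2↦2, 3↦6, 4↦8, 5↦9, 6↦3, 7↦4, 8↦5, 9↦1, 10↦7.
So the one-line form is 10 2 6 8 9 3 4 5 1 7.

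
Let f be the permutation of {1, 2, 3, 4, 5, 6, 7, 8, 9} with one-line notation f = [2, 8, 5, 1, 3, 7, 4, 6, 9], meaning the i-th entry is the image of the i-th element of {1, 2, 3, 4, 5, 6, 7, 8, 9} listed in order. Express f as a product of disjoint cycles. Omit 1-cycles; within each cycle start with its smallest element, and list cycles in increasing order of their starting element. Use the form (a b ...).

(1 2 8 6 7 4)(3 5)

From 1: 1 → 2 → 8 → 6 → 7 → 4 → 1, closing the cycle (1 2 8 6 7 4).
Continuing from each remaining unvisited element yields (1 2 8 6 7 4)(3 5).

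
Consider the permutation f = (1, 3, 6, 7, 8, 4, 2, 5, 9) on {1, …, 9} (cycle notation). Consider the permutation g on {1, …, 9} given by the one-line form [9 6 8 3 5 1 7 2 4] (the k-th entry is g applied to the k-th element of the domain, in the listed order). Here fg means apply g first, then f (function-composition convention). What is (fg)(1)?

1

First apply g: g(1) = 9, then f(9) = 1. Thus (fg)(1) = 1.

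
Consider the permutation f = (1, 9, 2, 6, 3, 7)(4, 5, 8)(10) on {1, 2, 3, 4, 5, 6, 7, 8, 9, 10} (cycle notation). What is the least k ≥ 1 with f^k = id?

6

The cycle type of f is (6, 3, 1).
Since disjoint cycles commute, ord(f) = lcm(6, 3) = 6.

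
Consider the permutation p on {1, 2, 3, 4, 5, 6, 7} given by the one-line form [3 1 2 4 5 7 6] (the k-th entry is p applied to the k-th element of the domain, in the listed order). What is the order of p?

Writing p as disjoint cycles, the cycle lengths are 3, 2, 1, 1.
The order of p is the least common multiple of its cycle lengths: lcm(3, 2) = 6.

6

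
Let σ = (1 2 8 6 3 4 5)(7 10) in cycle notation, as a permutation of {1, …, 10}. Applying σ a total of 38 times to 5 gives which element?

8

5 lies in the 7-cycle (1 2 8 6 3 4 5).
Powers repeat with period 7 on this cycle, and 38 mod 7 = 3, so σ^38(5) = σ^3(5).
Advancing 3 steps from 5: 5 → 1 → 2 → 8.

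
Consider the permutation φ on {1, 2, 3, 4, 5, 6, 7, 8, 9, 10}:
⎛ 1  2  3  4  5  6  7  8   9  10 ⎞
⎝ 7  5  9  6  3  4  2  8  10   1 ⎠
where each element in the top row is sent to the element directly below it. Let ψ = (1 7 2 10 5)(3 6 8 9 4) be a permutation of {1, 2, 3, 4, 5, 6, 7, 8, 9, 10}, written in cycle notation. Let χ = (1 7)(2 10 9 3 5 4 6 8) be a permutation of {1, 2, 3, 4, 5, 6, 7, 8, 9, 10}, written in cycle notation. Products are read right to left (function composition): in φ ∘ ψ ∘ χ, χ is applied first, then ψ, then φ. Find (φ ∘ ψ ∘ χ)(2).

3

Chase 2: χ(2) = 10; ψ(10) = 5; φ(5) = 3. Hence (φ ∘ ψ ∘ χ)(2) = 3.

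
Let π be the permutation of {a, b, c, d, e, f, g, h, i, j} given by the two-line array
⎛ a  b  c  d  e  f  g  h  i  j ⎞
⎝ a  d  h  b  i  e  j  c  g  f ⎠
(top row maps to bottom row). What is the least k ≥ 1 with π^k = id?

10

The disjoint-cycle form of π has cycle lengths 5, 2, 2, 1.
The order of π is the least common multiple of its cycle lengths: lcm(5, 2, 2) = 10.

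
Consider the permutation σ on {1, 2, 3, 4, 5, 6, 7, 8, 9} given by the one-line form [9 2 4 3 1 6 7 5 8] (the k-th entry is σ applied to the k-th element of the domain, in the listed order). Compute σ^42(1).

8

Tracing 1 → 9 → … returns to 1 after 4 steps, so 1 lies in a 4-cycle (1 9 8 5).
Powers repeat with period 4 on this cycle, and 42 mod 4 = 2, so σ^42(1) = σ^2(1).
Stepping 2 places around the cycle: 1 → 9 → 8.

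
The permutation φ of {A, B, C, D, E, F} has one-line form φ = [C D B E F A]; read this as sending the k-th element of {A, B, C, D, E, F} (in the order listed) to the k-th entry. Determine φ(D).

E

D is element number 4 of the domain, and entry number 4 of the one-line form is E, so φ(D) = E.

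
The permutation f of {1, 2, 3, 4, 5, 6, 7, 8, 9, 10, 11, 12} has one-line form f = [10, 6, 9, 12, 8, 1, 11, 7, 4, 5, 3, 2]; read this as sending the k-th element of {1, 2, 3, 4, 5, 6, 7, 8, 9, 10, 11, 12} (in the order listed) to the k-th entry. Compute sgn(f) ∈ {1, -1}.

In disjoint-cycle form the cycle lengths are 12.
A cycle is odd iff its length is even; f has 1 even-length cycle, so sgn(f) = (−1)^1 and f is odd.

-1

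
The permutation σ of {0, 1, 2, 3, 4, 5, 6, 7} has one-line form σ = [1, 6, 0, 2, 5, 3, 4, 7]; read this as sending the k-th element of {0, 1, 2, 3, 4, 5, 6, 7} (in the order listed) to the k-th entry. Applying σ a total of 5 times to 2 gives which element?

Tracing 2 → 0 → … returns to 2 after 7 steps, so 2 lies in a 7-cycle (0 1 6 4 5 3 2).
Stepping 5 places around the cycle: 2 → 0 → 1 → 6 → 4 → 5.

5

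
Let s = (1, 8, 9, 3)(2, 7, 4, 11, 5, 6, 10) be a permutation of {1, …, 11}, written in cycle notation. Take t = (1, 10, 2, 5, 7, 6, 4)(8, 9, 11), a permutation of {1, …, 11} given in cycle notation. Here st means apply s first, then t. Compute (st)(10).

(st)(10) = t(s(10)). s(10) = 2, then t(2) = 5. So (st)(10) = 5.

5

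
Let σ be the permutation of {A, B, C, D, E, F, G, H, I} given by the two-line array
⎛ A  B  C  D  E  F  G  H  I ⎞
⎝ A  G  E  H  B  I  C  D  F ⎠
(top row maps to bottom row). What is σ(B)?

G

The entry below B in the array is G, so σ(B) = G.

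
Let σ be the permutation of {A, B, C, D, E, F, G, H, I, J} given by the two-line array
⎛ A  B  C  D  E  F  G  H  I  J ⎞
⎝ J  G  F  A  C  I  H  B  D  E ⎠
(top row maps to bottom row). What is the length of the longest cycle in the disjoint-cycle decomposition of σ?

7

Decomposing into disjoint cycles gives (A, J, E, C, F, I, D)(B, G, H); the longest has length 7.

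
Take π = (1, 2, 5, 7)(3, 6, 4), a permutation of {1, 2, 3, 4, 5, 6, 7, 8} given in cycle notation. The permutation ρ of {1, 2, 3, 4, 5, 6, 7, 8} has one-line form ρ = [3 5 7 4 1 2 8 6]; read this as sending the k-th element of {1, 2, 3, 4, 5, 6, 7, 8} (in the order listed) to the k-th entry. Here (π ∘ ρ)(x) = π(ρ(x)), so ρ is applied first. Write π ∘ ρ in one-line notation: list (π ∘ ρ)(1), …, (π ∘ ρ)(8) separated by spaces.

For each element, apply ρ then π: 1 → 3 → 6; 2 → 5 → 7; 3 → 7 → 1; 4 → 4 → 3; 5 → 1 → 2; 6 → 2 → 5; 7 → 8 → 8; 8 → 6 → 4.
So π ∘ ρ in one-line form is 6 7 1 3 2 5 8 4.

6 7 1 3 2 5 8 4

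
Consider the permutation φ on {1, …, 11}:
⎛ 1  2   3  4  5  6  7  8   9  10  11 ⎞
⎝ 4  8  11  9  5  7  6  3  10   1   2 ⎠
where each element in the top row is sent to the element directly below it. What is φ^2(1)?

Tracing 1 → 4 → … returns to 1 after 4 steps, so 1 lies in a 4-cycle (1, 4, 9, 10).
Stepping 2 places around the cycle: 1 → 4 → 9.

9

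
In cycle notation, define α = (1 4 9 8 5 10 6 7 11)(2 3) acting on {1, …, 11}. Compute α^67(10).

10 lies in the 9-cycle (1 4 9 8 5 10 6 7 11).
Powers repeat with period 9 on this cycle, and 67 mod 9 = 4, so α^67(10) = α^4(10).
Stepping 4 places around the cycle: 10 → 6 → 7 → 11 → 1.

1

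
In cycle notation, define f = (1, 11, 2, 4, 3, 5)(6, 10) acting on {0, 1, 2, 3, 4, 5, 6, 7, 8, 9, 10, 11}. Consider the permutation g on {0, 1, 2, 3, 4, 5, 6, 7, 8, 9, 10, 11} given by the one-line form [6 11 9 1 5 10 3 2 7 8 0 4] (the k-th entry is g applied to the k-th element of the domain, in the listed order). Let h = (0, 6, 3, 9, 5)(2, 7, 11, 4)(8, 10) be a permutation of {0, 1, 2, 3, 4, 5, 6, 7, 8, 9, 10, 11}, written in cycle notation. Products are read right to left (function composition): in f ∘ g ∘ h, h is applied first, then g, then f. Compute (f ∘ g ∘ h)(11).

Apply the permutations in order: h(11) = 4, then g(4) = 5, then f(5) = 1. So (f ∘ g ∘ h)(11) = 1.

1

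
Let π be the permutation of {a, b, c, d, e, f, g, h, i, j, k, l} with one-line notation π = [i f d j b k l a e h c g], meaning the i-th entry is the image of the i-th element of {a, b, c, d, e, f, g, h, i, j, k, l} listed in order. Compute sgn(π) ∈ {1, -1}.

In disjoint-cycle form the cycle lengths are 10, 2.
A cycle is odd iff its length is even; π has 2 even-length cycles, so sgn(π) = (−1)^2 and π is even.

1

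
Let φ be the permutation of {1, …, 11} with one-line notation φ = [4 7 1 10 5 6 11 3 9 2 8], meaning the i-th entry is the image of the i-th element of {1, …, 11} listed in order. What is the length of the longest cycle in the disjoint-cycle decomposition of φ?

Decomposing into disjoint cycles gives (1 4 10 2 7 11 8 3); the longest has length 8.

8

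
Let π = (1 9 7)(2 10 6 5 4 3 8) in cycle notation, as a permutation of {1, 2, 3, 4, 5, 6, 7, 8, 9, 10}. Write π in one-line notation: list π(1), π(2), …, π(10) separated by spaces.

9 10 8 3 4 5 1 2 7 6

Reading each image from the cycles: 1↦9, 2↦10, 3↦8, 4↦3, 5↦4, 6↦5, 7↦1, 8↦2, 9↦7, 10↦6.
Listing these in domain order gives 9 10 8 3 4 5 1 2 7 6.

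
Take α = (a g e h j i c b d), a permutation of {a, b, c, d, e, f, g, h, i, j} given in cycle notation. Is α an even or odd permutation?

even

The cycle lengths are 9, 1.
A cycle is odd iff its length is even; α has 0 even-length cycles, so sgn(α) = (−1)^0 and α is even.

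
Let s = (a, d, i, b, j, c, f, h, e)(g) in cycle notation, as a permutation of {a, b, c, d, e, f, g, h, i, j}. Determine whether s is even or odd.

even

The cycle lengths are 9, 1.
A cycle is odd iff its length is even; s has 0 even-length cycles, so sgn(s) = (−1)^0 and s is even.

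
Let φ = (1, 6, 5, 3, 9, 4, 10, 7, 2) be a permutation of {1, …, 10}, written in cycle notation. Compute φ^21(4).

4 lies in the 9-cycle (1, 6, 5, 3, 9, 4, 10, 7, 2).
Since the cycle has length 9, φ^21 acts on it the same as φ^3 (21 mod 9 = 3).
Stepping 3 places around the cycle: 4 → 10 → 7 → 2.

2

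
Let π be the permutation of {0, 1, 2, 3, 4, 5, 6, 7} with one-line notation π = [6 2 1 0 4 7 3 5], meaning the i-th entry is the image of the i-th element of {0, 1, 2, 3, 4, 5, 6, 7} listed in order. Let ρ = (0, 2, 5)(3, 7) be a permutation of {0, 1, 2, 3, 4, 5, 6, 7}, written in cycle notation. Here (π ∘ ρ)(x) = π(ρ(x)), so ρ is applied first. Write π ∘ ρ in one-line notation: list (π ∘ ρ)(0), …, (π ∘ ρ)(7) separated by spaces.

1 2 7 5 4 6 3 0

Chase each element through ρ then π: 0 → 2 → 1; 1 → 1 → 2; 2 → 5 → 7; 3 → 7 → 5; 4 → 4 → 4; 5 → 0 → 6; 6 → 6 → 3; 7 → 3 → 0.
So π ∘ ρ in one-line form is 1 2 7 5 4 6 3 0.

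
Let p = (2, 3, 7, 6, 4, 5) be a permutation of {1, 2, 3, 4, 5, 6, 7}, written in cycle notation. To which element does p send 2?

Within (2, 3, 7, 6, 4, 5), 2 ↦ 3.

3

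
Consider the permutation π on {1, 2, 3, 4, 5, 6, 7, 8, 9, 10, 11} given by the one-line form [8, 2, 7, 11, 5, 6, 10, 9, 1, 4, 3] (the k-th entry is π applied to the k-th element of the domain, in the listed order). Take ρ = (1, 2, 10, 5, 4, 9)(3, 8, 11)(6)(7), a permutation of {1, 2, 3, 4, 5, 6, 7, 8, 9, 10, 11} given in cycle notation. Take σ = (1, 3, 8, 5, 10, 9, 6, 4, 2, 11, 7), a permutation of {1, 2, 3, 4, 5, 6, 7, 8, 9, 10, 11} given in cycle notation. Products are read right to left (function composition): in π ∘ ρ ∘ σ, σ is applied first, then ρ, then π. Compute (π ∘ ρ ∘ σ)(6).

Chase 6: σ(6) = 4; ρ(4) = 9; π(9) = 1. Hence (π ∘ ρ ∘ σ)(6) = 1.

1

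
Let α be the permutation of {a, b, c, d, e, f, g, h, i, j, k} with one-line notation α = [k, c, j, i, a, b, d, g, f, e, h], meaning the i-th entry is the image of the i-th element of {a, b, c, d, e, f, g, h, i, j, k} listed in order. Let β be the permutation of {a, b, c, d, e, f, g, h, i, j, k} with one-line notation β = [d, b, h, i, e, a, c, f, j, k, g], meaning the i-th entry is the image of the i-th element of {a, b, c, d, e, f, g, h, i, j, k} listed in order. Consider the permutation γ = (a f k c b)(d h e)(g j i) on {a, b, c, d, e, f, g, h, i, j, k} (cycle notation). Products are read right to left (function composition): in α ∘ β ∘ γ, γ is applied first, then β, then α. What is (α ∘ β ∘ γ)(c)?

Chase c: γ(c) = b; β(b) = b; α(b) = c. Hence (α ∘ β ∘ γ)(c) = c.

c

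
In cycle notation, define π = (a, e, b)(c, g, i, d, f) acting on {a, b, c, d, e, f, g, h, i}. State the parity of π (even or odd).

The cycle lengths are 5, 3, 1.
A cycle of length ℓ contributes ℓ−1 transpositions, so π is a product of 4 + 2 = 6 transpositions — even.

even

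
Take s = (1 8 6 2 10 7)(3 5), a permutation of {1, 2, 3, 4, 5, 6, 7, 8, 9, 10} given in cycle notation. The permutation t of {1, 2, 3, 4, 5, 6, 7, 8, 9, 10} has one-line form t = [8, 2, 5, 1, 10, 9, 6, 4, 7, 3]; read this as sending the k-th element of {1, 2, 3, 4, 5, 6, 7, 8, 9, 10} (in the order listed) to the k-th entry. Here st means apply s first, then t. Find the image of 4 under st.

1

First apply s: s(4) = 4, then t(4) = 1. Thus (st)(4) = 1.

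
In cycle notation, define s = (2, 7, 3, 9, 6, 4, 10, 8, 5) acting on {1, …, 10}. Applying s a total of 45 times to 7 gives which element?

7

7 lies in the 9-cycle (2, 7, 3, 9, 6, 4, 10, 8, 5).
Since the cycle has length 9, s^45 acts on it the same as s^0 (45 mod 9 = 0).
So s^45(7) = 7.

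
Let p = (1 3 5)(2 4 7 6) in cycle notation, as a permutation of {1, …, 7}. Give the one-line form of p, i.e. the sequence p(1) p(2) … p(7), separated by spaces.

Reading each image from the cycles: 1→3, 2→4, 3→5, 4→7, 5→1, 6→2, 7→6.
Listing these in domain order gives 3 4 5 7 1 2 6.

3 4 5 7 1 2 6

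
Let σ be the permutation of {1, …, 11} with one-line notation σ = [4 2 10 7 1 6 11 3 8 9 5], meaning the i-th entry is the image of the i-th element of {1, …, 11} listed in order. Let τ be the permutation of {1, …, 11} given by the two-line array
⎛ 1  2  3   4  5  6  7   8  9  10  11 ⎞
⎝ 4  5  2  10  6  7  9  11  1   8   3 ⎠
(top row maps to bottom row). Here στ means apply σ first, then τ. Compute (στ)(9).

First apply σ: σ(9) = 8, then τ(8) = 11. Thus (στ)(9) = 11.

11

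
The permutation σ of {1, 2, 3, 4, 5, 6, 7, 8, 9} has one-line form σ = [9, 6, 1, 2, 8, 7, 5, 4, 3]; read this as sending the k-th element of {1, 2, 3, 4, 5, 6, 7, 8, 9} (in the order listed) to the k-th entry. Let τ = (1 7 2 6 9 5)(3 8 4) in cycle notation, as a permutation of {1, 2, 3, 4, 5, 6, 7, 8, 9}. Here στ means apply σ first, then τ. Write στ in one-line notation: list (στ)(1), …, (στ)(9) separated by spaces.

5 9 7 6 4 2 1 3 8

(στ)(x) = τ(σ(x)). Computing each image: τ(σ(1)) = τ(9) = 5, τ(σ(2)) = τ(6) = 9, τ(σ(3)) = τ(1) = 7, τ(σ(4)) = τ(2) = 6, τ(σ(5)) = τ(8) = 4, τ(σ(6)) = τ(7) = 2, τ(σ(7)) = τ(5) = 1, τ(σ(8)) = τ(4) = 3, τ(σ(9)) = τ(3) = 8.
Hence στ = [5 9 7 6 4 2 1 3 8].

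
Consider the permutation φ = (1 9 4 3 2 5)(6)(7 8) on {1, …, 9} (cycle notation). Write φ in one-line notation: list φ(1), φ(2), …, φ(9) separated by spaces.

9 5 2 3 1 6 8 7 4

Each element maps to the next entry in its cycle (wrapping to the front): 1→9, 2→5, 3→2, 4→3, 5→1, 6→6, 7→8, 8→7, 9→4.
Listing these in domain order gives 9 5 2 3 1 6 8 7 4.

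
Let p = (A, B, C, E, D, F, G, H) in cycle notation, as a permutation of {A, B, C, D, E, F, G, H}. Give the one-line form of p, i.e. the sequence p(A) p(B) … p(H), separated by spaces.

B C E F D G H A

Image by image: A→B, B→C, C→E, D→F, E→D, F→G, G→H, H→A.
So the one-line form is B C E F D G H A.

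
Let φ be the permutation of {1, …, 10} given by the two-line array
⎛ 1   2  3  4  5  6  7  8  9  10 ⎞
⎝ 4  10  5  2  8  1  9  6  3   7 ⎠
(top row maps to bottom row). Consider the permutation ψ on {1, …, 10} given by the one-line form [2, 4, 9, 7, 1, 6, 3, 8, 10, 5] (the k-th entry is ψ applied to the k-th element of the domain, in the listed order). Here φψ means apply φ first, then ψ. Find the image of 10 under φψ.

3

First apply φ: φ(10) = 7, then ψ(7) = 3. Thus (φψ)(10) = 3.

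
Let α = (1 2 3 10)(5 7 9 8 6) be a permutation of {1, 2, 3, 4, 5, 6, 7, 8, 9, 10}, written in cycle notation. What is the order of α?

The disjoint cycles have lengths 5, 4, 1.
Since disjoint cycles commute, ord(α) = lcm(5, 4) = 20.

20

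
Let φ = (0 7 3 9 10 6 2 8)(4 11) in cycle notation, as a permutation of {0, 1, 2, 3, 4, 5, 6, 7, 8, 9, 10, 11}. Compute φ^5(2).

9

2 lies in the 8-cycle (0 7 3 9 10 6 2 8).
Advancing 5 steps from 2: 2 → 8 → 0 → 7 → 3 → 9.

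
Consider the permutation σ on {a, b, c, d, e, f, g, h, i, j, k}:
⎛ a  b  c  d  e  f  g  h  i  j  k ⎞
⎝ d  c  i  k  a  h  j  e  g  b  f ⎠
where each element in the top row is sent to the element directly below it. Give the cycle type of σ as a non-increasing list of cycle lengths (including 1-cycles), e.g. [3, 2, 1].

[6, 5]

The disjoint cycles are (a, d, k, f, h, e)(b, c, i, g, j), with lengths 6, 5 in non-increasing order.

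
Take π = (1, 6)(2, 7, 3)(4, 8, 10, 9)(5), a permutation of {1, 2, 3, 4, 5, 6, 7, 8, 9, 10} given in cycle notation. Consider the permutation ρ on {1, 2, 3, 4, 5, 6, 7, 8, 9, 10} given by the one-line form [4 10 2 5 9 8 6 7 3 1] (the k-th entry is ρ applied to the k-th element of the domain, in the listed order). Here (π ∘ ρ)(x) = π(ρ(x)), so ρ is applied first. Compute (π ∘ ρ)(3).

7

First apply ρ: ρ(3) = 2, then π(2) = 7. Thus (π ∘ ρ)(3) = 7.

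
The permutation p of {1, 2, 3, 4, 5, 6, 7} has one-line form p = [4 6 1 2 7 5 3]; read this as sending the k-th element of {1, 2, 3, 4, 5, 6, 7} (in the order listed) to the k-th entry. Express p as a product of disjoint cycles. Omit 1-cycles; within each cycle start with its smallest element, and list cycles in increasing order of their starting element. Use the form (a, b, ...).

From 1: 1 → 4 → 2 → 6 → 5 → 7 → 3 → 1, closing the cycle (1, 4, 2, 6, 5, 7, 3).
Repeating from the next unused element and collecting all non-trivial cycles gives (1, 4, 2, 6, 5, 7, 3).

(1, 4, 2, 6, 5, 7, 3)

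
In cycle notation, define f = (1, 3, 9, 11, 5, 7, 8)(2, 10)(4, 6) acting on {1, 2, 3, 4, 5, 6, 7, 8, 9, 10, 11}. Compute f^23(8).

3

8 lies in the 7-cycle (1, 3, 9, 11, 5, 7, 8).
On a 7-cycle, f^7 is the identity, so f^23 = f^2 there (23 ≡ 2 mod 7).
Advancing 2 steps from 8: 8 → 1 → 3.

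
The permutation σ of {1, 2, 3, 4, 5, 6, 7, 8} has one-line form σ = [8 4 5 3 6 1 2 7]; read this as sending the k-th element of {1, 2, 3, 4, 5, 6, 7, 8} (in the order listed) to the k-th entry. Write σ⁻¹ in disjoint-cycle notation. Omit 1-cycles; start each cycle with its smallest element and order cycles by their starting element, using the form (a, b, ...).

(1, 6, 5, 3, 4, 2, 7, 8)

The cycle decomposition of σ is (1, 8, 7, 2, 4, 3, 5, 6).
Reversing each cycle (and rotating so the smallest element leads) gives σ⁻¹ = (1, 6, 5, 3, 4, 2, 7, 8).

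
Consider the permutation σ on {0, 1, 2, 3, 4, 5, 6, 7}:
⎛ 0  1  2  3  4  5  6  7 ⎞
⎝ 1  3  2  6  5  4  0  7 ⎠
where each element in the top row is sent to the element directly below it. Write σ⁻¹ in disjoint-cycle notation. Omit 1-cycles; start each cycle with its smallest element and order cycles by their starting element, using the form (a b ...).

(0 6 3 1)(4 5)

The cycle decomposition of σ is (0 1 3 6)(4 5).
Reversing each cycle (and rotating so the smallest element leads) gives σ⁻¹ = (0 6 3 1)(4 5).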